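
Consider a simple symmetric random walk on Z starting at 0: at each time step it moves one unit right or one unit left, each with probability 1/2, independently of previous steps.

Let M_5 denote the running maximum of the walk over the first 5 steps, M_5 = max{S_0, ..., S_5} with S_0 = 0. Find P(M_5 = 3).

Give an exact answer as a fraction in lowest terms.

Answer: 5/32

Derivation:
Let M_5 = max(S_0,...,S_5). Use the reflection principle: for j ≥ 1, #{paths with M_5 ≥ j} = #{S_5 ≥ j} + #{S_5 ≥ j+1}.
By reflection, #{M_5 ≥ 3} = #{S_5 ≥ 3} + #{S_5 ≥ 4} = 6 + 1 = 7.
#{M_5 ≥ 4} = #{S_5 ≥ 4} + #{S_5 ≥ 5} = 1 + 1 = 2.
#{M_5 = 3} = 7 - 2 = 5.
P(M_5 = 3) = 5/32 = 5/32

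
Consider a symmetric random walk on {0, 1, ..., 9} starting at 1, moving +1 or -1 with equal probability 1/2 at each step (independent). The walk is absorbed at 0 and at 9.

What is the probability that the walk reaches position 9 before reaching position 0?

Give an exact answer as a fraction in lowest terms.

Answer: 1/9

Derivation:
Symmetric walk (p = 1/2): the harmonic-function argument gives P(hit 9 before 0 | start at 1) = a/N.
P = 1/9 = 1/9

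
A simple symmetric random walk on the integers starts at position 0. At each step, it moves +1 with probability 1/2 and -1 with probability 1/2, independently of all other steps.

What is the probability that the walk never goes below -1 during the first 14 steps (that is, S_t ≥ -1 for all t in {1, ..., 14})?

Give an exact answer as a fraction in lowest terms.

Answer: 6435/16384

Derivation:
Let f(t,s) = #length-t paths at position s with S_1..S_t all ≥ -1.
f(t,s) = f(t-1,s-1) + f(t-1,s+1) for s ≥ -1; f(t,s) = 0 for s < -1.
t=0: f(0,0)=1
t=1: f(1,-1)=1 f(1,1)=1
t=2: f(2,0)=2 f(2,2)=1
t=3: f(3,-1)=2 f(3,1)=3 f(3,3)=1
t=4: f(4,0)=5 f(4,2)=4 f(4,4)=1
t=5: f(5,-1)=5 f(5,1)=9 f(5,3)=5 f(5,5)=1
t=6: f(6,0)=14 f(6,2)=14 f(6,4)=6 f(6,6)=1
t=7: f(7,-1)=14 f(7,1)=28 f(7,3)=20 f(7,5)=7 f(7,7)=1
t=8: f(8,0)=42 f(8,2)=48 f(8,4)=27 f(8,6)=8 f(8,8)=1
t=9: f(9,-1)=42 f(9,1)=90 f(9,3)=75 f(9,5)=35 f(9,7)=9 f(9,9)=1
t=10: f(10,0)=132 f(10,2)=165 f(10,4)=110 f(10,6)=44 f(10,8)=10 f(10,10)=1
t=11: f(11,-1)=132 f(11,1)=297 f(11,3)=275 f(11,5)=154 f(11,7)=54 f(11,9)=11 f(11,11)=1
t=12: f(12,0)=429 f(12,2)=572 f(12,4)=429 f(12,6)=208 f(12,8)=65 f(12,10)=12 f(12,12)=1
t=13: f(13,-1)=429 f(13,1)=1001 f(13,3)=1001 f(13,5)=637 f(13,7)=273 f(13,9)=77 f(13,11)=13 f(13,13)=1
t=14: f(14,0)=1430 f(14,2)=2002 f(14,4)=1638 f(14,6)=910 f(14,8)=350 f(14,10)=90 f(14,12)=14 f(14,14)=1
Σ_s f(14,s) = 6435
P = 6435/16384 = 6435/16384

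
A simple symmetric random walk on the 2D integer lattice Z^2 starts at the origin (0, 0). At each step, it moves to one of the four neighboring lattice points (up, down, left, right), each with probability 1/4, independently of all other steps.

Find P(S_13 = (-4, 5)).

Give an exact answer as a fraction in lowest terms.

Answer: 16731/8388608

Derivation:
Let h be the number of horizontal steps (so 13-h are vertical). To end at (-4,5) need (h-4)/2 right-steps and ((13-h)+5)/2 up-steps.
Sum over h with 4 ≤ h ≤ 8, h ≡ 0 (mod 2), 13-h ≡ 1 (mod 2):
h=4: C(13,4)·C(4,0)·C(9,7) = 715·1·36 = 25740
h=6: C(13,6)·C(6,1)·C(7,6) = 1716·6·7 = 72072
h=8: C(13,8)·C(8,2)·C(5,5) = 1287·28·1 = 36036
Total favorable: 133848
Total paths: 4^13 = 67108864
P = 133848/67108864 = 16731/8388608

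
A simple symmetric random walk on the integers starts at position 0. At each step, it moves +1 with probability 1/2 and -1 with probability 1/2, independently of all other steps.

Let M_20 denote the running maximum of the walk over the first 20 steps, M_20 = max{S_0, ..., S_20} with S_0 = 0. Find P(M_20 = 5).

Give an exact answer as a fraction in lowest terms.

Answer: 4845/65536

Derivation:
Let M_20 = max(S_0,...,S_20). Use the reflection principle: for j ≥ 1, #{paths with M_20 ≥ j} = #{S_20 ≥ j} + #{S_20 ≥ j+1}.
By reflection, #{M_20 ≥ 5} = #{S_20 ≥ 5} + #{S_20 ≥ 6} = 137980 + 137980 = 275960.
#{M_20 ≥ 6} = #{S_20 ≥ 6} + #{S_20 ≥ 7} = 137980 + 60460 = 198440.
#{M_20 = 5} = 275960 - 198440 = 77520.
P(M_20 = 5) = 77520/1048576 = 4845/65536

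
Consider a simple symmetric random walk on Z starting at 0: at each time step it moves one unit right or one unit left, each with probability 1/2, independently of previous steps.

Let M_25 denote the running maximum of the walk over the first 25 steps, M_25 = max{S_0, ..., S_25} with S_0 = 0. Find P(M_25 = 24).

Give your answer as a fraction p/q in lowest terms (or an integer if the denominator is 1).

Answer: 1/33554432

Derivation:
Let M_25 = max(S_0,...,S_25). Use the reflection principle: for j ≥ 1, #{paths with M_25 ≥ j} = #{S_25 ≥ j} + #{S_25 ≥ j+1}.
By reflection, #{M_25 ≥ 24} = #{S_25 ≥ 24} + #{S_25 ≥ 25} = 1 + 1 = 2.
#{M_25 ≥ 25} = #{S_25 ≥ 25} + #{S_25 ≥ 26} = 1 + 0 = 1.
#{M_25 = 24} = 2 - 1 = 1.
P(M_25 = 24) = 1/33554432 = 1/33554432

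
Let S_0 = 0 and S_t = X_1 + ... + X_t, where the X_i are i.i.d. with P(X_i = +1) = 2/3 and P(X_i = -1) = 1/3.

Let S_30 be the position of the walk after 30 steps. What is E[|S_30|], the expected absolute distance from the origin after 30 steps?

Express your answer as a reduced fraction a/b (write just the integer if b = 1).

Answer: 8572735215010/847288609443

Derivation:
S_30 takes values m ≡ 0 (mod 2) with |m| ≤ 30; P(S_30=m) = C(30,(30+m)/2) · (2/3)^((30+m)/2) · (1/3)^((30-m)/2).
Distribution: P(S=-30)=1/205891132094649, P(S=-28)=20/68630377364883, P(S=-26)=580/68630377364883, P(S=-24)=32480/205891132094649, P(S=-22)=16240/7625597484987, P(S=-20)=168896/7625597484987, P(S=-18)=4222400/22876792454961, P(S=-16)=9651200/7625597484987, P(S=-14)=55494400/7625597484987, P(S=-12)=2441753600/68630377364883, P(S=-10)=3418455040/22876792454961, P(S=-8)=12430745600/22876792454961, P(S=-6)=118092083200/68630377364883, P(S=-4)=36336025600/7625597484987, P(S=-2)=88244633600/7625597484987, P(S=0)=564765655040/22876792454961, P(S=2)=352978534400/7625597484987, P(S=4)=581376409600/7625597484987, P(S=6)=7557893324800/68630377364883, P(S=8)=3182270873600/22876792454961, P(S=10)=3500497960960/22876792454961, P(S=12)=10001422745600/68630377364883, P(S=14)=909220249600/7625597484987, P(S=16)=632501043200/7625597484987, P(S=18)=1106876825600/22876792454961, P(S=20)=177100292096/7625597484987, P(S=22)=68115496960/7625597484987, P(S=24)=544923975680/205891132094649, P(S=26)=38923141120/68630377364883, P(S=28)=5368709120/68630377364883, P(S=30)=1073741824/205891132094649
E[|S_30|] = Σ_m |m|·P(S_30=m) = 8572735215010/847288609443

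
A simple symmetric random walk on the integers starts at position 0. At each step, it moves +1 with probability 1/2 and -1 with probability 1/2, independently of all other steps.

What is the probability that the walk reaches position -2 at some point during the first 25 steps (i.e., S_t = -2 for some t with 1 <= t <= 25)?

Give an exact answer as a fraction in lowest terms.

Count via complement. Let g(t,s) = #length-t paths at position s with S_1..S_t all ≠ -2.
g(t,s) = g(t-1,s-1) + g(t-1,s+1) for s ≠ -2; g(t,-2) = 0.
t=0: g(0,0)=1
t=1: g(1,-1)=1 g(1,1)=1
t=2: g(2,0)=2 g(2,2)=1
t=3: g(3,-1)=2 g(3,1)=3 g(3,3)=1
t=4: g(4,0)=5 g(4,2)=4 g(4,4)=1
t=5: g(5,-1)=5 g(5,1)=9 g(5,3)=5 g(5,5)=1
t=6: g(6,0)=14 g(6,2)=14 g(6,4)=6 g(6,6)=1
t=7: g(7,-1)=14 g(7,1)=28 g(7,3)=20 g(7,5)=7 g(7,7)=1
t=8: g(8,0)=42 g(8,2)=48 g(8,4)=27 g(8,6)=8 g(8,8)=1
t=9: g(9,-1)=42 g(9,1)=90 g(9,3)=75 g(9,5)=35 g(9,7)=9 g(9,9)=1
t=10: g(10,0)=132 g(10,2)=165 g(10,4)=110 g(10,6)=44 g(10,8)=10 g(10,10)=1
t=11: g(11,-1)=132 g(11,1)=297 g(11,3)=275 g(11,5)=154 g(11,7)=54 g(11,9)=11 g(11,11)=1
t=12: g(12,0)=429 g(12,2)=572 g(12,4)=429 g(12,6)=208 g(12,8)=65 g(12,10)=12 g(12,12)=1
t=13: g(13,-1)=429 g(13,1)=1001 g(13,3)=1001 g(13,5)=637 g(13,7)=273 g(13,9)=77 g(13,11)=13 g(13,13)=1
t=14: g(14,0)=1430 g(14,2)=2002 g(14,4)=1638 g(14,6)=910 g(14,8)=350 g(14,10)=90 g(14,12)=14 g(14,14)=1
t=15: g(15,-1)=1430 g(15,1)=3432 g(15,3)=3640 g(15,5)=2548 g(15,7)=1260 g(15,9)=440 g(15,11)=104 g(15,13)=15 g(15,15)=1
t=16: g(16,0)=4862 g(16,2)=7072 g(16,4)=6188 g(16,6)=3808 g(16,8)=1700 g(16,10)=544 g(16,12)=119 g(16,14)=16 g(16,16)=1
t=17: g(17,-1)=4862 g(17,1)=11934 g(17,3)=13260 g(17,5)=9996 g(17,7)=5508 g(17,9)=2244 g(17,11)=663 g(17,13)=135 g(17,15)=17 g(17,17)=1
t=18: g(18,0)=16796 g(18,2)=25194 g(18,4)=23256 g(18,6)=15504 g(18,8)=7752 g(18,10)=2907 g(18,12)=798 g(18,14)=152 g(18,16)=18 g(18,18)=1
t=19: g(19,-1)=16796 g(19,1)=41990 g(19,3)=48450 g(19,5)=38760 g(19,7)=23256 g(19,9)=10659 g(19,11)=3705 g(19,13)=950 g(19,15)=170 g(19,17)=19 g(19,19)=1
t=20: g(20,0)=58786 g(20,2)=90440 g(20,4)=87210 g(20,6)=62016 g(20,8)=33915 g(20,10)=14364 g(20,12)=4655 g(20,14)=1120 g(20,16)=189 g(20,18)=20 g(20,20)=1
t=21: g(21,-1)=58786 g(21,1)=149226 g(21,3)=177650 g(21,5)=149226 g(21,7)=95931 g(21,9)=48279 g(21,11)=19019 g(21,13)=5775 g(21,15)=1309 g(21,17)=209 g(21,19)=21 g(21,21)=1
t=22: g(22,0)=208012 g(22,2)=326876 g(22,4)=326876 g(22,6)=245157 g(22,8)=144210 g(22,10)=67298 g(22,12)=24794 g(22,14)=7084 g(22,16)=1518 g(22,18)=230 g(22,20)=22 g(22,22)=1
t=23: g(23,-1)=208012 g(23,1)=534888 g(23,3)=653752 g(23,5)=572033 g(23,7)=389367 g(23,9)=211508 g(23,11)=92092 g(23,13)=31878 g(23,15)=8602 g(23,17)=1748 g(23,19)=252 g(23,21)=23 g(23,23)=1
t=24: g(24,0)=742900 g(24,2)=1188640 g(24,4)=1225785 g(24,6)=961400 g(24,8)=600875 g(24,10)=303600 g(24,12)=123970 g(24,14)=40480 g(24,16)=10350 g(24,18)=2000 g(24,20)=275 g(24,22)=24 g(24,24)=1
t=25: g(25,-1)=742900 g(25,1)=1931540 g(25,3)=2414425 g(25,5)=2187185 g(25,7)=1562275 g(25,9)=904475 g(25,11)=427570 g(25,13)=164450 g(25,15)=50830 g(25,17)=12350 g(25,19)=2275 g(25,21)=299 g(25,23)=25 g(25,25)=1
Paths never hitting -2: Σ_s g(25,s) = 10400600
Paths hitting -2: 2^25 - 10400600 = 23153832
P = 23153832/33554432 = 2894229/4194304

Answer: 2894229/4194304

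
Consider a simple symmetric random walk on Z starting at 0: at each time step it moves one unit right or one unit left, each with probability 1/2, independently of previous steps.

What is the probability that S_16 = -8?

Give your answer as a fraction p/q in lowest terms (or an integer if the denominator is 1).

Answer: 455/16384

Derivation:
To reach position -8 after 16 steps: need 4 steps of +1 and 12 of -1.
Favorable paths: C(16,4) = 1820
Total paths: 2^16 = 65536
P = 1820/65536 = 455/16384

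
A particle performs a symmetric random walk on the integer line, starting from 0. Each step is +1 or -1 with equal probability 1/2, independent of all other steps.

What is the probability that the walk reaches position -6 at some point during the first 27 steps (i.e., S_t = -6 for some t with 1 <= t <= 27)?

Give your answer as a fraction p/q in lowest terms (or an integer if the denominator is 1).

Count via complement. Let g(t,s) = #length-t paths at position s with S_1..S_t all ≠ -6.
g(t,s) = g(t-1,s-1) + g(t-1,s+1) for s ≠ -6; g(t,-6) = 0.
t=0: g(0,0)=1
t=1: g(1,-1)=1 g(1,1)=1
t=2: g(2,-2)=1 g(2,0)=2 g(2,2)=1
t=3: g(3,-3)=1 g(3,-1)=3 g(3,1)=3 g(3,3)=1
t=4: g(4,-4)=1 g(4,-2)=4 g(4,0)=6 g(4,2)=4 g(4,4)=1
t=5: g(5,-5)=1 g(5,-3)=5 g(5,-1)=10 g(5,1)=10 g(5,3)=5 g(5,5)=1
t=6: g(6,-4)=6 g(6,-2)=15 g(6,0)=20 g(6,2)=15 g(6,4)=6 g(6,6)=1
t=7: g(7,-5)=6 g(7,-3)=21 g(7,-1)=35 g(7,1)=35 g(7,3)=21 g(7,5)=7 g(7,7)=1
t=8: g(8,-4)=27 g(8,-2)=56 g(8,0)=70 g(8,2)=56 g(8,4)=28 g(8,6)=8 g(8,8)=1
t=9: g(9,-5)=27 g(9,-3)=83 g(9,-1)=126 g(9,1)=126 g(9,3)=84 g(9,5)=36 g(9,7)=9 g(9,9)=1
t=10: g(10,-4)=110 g(10,-2)=209 g(10,0)=252 g(10,2)=210 g(10,4)=120 g(10,6)=45 g(10,8)=10 g(10,10)=1
t=11: g(11,-5)=110 g(11,-3)=319 g(11,-1)=461 g(11,1)=462 g(11,3)=330 g(11,5)=165 g(11,7)=55 g(11,9)=11 g(11,11)=1
t=12: g(12,-4)=429 g(12,-2)=780 g(12,0)=923 g(12,2)=792 g(12,4)=495 g(12,6)=220 g(12,8)=66 g(12,10)=12 g(12,12)=1
t=13: g(13,-5)=429 g(13,-3)=1209 g(13,-1)=1703 g(13,1)=1715 g(13,3)=1287 g(13,5)=715 g(13,7)=286 g(13,9)=78 g(13,11)=13 g(13,13)=1
t=14: g(14,-4)=1638 g(14,-2)=2912 g(14,0)=3418 g(14,2)=3002 g(14,4)=2002 g(14,6)=1001 g(14,8)=364 g(14,10)=91 g(14,12)=14 g(14,14)=1
t=15: g(15,-5)=1638 g(15,-3)=4550 g(15,-1)=6330 g(15,1)=6420 g(15,3)=5004 g(15,5)=3003 g(15,7)=1365 g(15,9)=455 g(15,11)=105 g(15,13)=15 g(15,15)=1
t=16: g(16,-4)=6188 g(16,-2)=10880 g(16,0)=12750 g(16,2)=11424 g(16,4)=8007 g(16,6)=4368 g(16,8)=1820 g(16,10)=560 g(16,12)=120 g(16,14)=16 g(16,16)=1
t=17: g(17,-5)=6188 g(17,-3)=17068 g(17,-1)=23630 g(17,1)=24174 g(17,3)=19431 g(17,5)=12375 g(17,7)=6188 g(17,9)=2380 g(17,11)=680 g(17,13)=136 g(17,15)=17 g(17,17)=1
t=18: g(18,-4)=23256 g(18,-2)=40698 g(18,0)=47804 g(18,2)=43605 g(18,4)=31806 g(18,6)=18563 g(18,8)=8568 g(18,10)=3060 g(18,12)=816 g(18,14)=153 g(18,16)=18 g(18,18)=1
t=19: g(19,-5)=23256 g(19,-3)=63954 g(19,-1)=88502 g(19,1)=91409 g(19,3)=75411 g(19,5)=50369 g(19,7)=27131 g(19,9)=11628 g(19,11)=3876 g(19,13)=969 g(19,15)=171 g(19,17)=19 g(19,19)=1
t=20: g(20,-4)=87210 g(20,-2)=152456 g(20,0)=179911 g(20,2)=166820 g(20,4)=125780 g(20,6)=77500 g(20,8)=38759 g(20,10)=15504 g(20,12)=4845 g(20,14)=1140 g(20,16)=190 g(20,18)=20 g(20,20)=1
t=21: g(21,-5)=87210 g(21,-3)=239666 g(21,-1)=332367 g(21,1)=346731 g(21,3)=292600 g(21,5)=203280 g(21,7)=116259 g(21,9)=54263 g(21,11)=20349 g(21,13)=5985 g(21,15)=1330 g(21,17)=210 g(21,19)=21 g(21,21)=1
t=22: g(22,-4)=326876 g(22,-2)=572033 g(22,0)=679098 g(22,2)=639331 g(22,4)=495880 g(22,6)=319539 g(22,8)=170522 g(22,10)=74612 g(22,12)=26334 g(22,14)=7315 g(22,16)=1540 g(22,18)=231 g(22,20)=22 g(22,22)=1
t=23: g(23,-5)=326876 g(23,-3)=898909 g(23,-1)=1251131 g(23,1)=1318429 g(23,3)=1135211 g(23,5)=815419 g(23,7)=490061 g(23,9)=245134 g(23,11)=100946 g(23,13)=33649 g(23,15)=8855 g(23,17)=1771 g(23,19)=253 g(23,21)=23 g(23,23)=1
t=24: g(24,-4)=1225785 g(24,-2)=2150040 g(24,0)=2569560 g(24,2)=2453640 g(24,4)=1950630 g(24,6)=1305480 g(24,8)=735195 g(24,10)=346080 g(24,12)=134595 g(24,14)=42504 g(24,16)=10626 g(24,18)=2024 g(24,20)=276 g(24,22)=24 g(24,24)=1
t=25: g(25,-5)=1225785 g(25,-3)=3375825 g(25,-1)=4719600 g(25,1)=5023200 g(25,3)=4404270 g(25,5)=3256110 g(25,7)=2040675 g(25,9)=1081275 g(25,11)=480675 g(25,13)=177099 g(25,15)=53130 g(25,17)=12650 g(25,19)=2300 g(25,21)=300 g(25,23)=25 g(25,25)=1
t=26: g(26,-4)=4601610 g(26,-2)=8095425 g(26,0)=9742800 g(26,2)=9427470 g(26,4)=7660380 g(26,6)=5296785 g(26,8)=3121950 g(26,10)=1561950 g(26,12)=657774 g(26,14)=230229 g(26,16)=65780 g(26,18)=14950 g(26,20)=2600 g(26,22)=325 g(26,24)=26 g(26,26)=1
t=27: g(27,-5)=4601610 g(27,-3)=12697035 g(27,-1)=17838225 g(27,1)=19170270 g(27,3)=17087850 g(27,5)=12957165 g(27,7)=8418735 g(27,9)=4683900 g(27,11)=2219724 g(27,13)=888003 g(27,15)=296009 g(27,17)=80730 g(27,19)=17550 g(27,21)=2925 g(27,23)=351 g(27,25)=27 g(27,27)=1
Paths never hitting -6: Σ_s g(27,s) = 100960110
Paths hitting -6: 2^27 - 100960110 = 33257618
P = 33257618/134217728 = 16628809/67108864

Answer: 16628809/67108864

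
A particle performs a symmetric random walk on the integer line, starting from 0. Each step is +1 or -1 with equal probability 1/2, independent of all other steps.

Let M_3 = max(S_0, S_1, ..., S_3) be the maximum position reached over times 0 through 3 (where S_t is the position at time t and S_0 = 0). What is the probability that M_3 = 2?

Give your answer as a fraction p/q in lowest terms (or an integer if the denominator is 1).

Let M_3 = max(S_0,...,S_3). Use the reflection principle: for j ≥ 1, #{paths with M_3 ≥ j} = #{S_3 ≥ j} + #{S_3 ≥ j+1}.
By reflection, #{M_3 ≥ 2} = #{S_3 ≥ 2} + #{S_3 ≥ 3} = 1 + 1 = 2.
#{M_3 ≥ 3} = #{S_3 ≥ 3} + #{S_3 ≥ 4} = 1 + 0 = 1.
#{M_3 = 2} = 2 - 1 = 1.
P(M_3 = 2) = 1/8 = 1/8

Answer: 1/8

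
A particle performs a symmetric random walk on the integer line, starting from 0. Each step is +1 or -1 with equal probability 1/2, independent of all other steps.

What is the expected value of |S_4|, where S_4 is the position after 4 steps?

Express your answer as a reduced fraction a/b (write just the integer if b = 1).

S_4 takes values m ≡ 0 (mod 2) with |m| ≤ 4; P(S_4=m) = C(4,(4+m)/2)/2^4.
Total paths: 2^4 = 16
Distribution: P(S=-4)=1/16, P(S=-2)=4/16, P(S=0)=6/16, P(S=2)=4/16, P(S=4)=1/16
E[|S_4|] = Σ_m |m|·P(S_4=m) = 24/16 = 3/2

Answer: 3/2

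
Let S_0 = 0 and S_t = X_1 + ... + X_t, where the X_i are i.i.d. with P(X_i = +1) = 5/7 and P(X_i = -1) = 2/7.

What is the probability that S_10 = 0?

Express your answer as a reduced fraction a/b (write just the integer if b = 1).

Answer: 3600000/40353607

Derivation:
To be at 0 after 10 steps: need exactly 5 steps of +1 and 5 of -1.
Number of such sequences: C(10,5) = 252
Each has probability (5/7)^5 · (2/7)^5 = 100000/282475249
P = 252 · 100000/282475249 = 3600000/40353607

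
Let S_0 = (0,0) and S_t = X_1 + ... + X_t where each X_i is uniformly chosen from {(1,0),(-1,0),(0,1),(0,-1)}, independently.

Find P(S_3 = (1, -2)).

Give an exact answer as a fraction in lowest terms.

Let h be the number of horizontal steps (so 3-h are vertical). To end at (1,-2) need (h+1)/2 right-steps and ((3-h)-2)/2 up-steps.
Sum over h with 1 ≤ h ≤ 1, h ≡ 1 (mod 2), 3-h ≡ 0 (mod 2):
h=1: C(3,1)·C(1,1)·C(2,0) = 3·1·1 = 3
Total favorable: 3
Total paths: 4^3 = 64
P = 3/64 = 3/64

Answer: 3/64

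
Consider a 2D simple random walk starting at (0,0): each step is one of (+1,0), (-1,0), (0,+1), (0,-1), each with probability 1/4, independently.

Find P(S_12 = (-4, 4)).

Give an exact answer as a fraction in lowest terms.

Answer: 7623/2097152

Derivation:
Let h be the number of horizontal steps (so 12-h are vertical). To end at (-4,4) need (h-4)/2 right-steps and ((12-h)+4)/2 up-steps.
Sum over h with 4 ≤ h ≤ 8, h ≡ 0 (mod 2), 12-h ≡ 0 (mod 2):
h=4: C(12,4)·C(4,0)·C(8,6) = 495·1·28 = 13860
h=6: C(12,6)·C(6,1)·C(6,5) = 924·6·6 = 33264
h=8: C(12,8)·C(8,2)·C(4,4) = 495·28·1 = 13860
Total favorable: 60984
Total paths: 4^12 = 16777216
P = 60984/16777216 = 7623/2097152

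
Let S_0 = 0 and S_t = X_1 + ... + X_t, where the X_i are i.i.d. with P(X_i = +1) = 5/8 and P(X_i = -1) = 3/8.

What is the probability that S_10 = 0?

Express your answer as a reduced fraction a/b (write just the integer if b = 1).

To be at 0 after 10 steps: need exactly 5 steps of +1 and 5 of -1.
Number of such sequences: C(10,5) = 252
Each has probability (5/8)^5 · (3/8)^5 = 759375/1073741824
P = 252 · 759375/1073741824 = 47840625/268435456

Answer: 47840625/268435456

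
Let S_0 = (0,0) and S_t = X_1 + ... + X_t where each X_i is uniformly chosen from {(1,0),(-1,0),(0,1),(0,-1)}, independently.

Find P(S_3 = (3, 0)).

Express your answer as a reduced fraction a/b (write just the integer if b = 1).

Answer: 1/64

Derivation:
Let h be the number of horizontal steps (so 3-h are vertical). To end at (3,0) need (h+3)/2 right-steps and ((3-h)+0)/2 up-steps.
Sum over h with 3 ≤ h ≤ 3, h ≡ 1 (mod 2), 3-h ≡ 0 (mod 2):
h=3: C(3,3)·C(3,3)·C(0,0) = 1·1·1 = 1
Total favorable: 1
Total paths: 4^3 = 64
P = 1/64 = 1/64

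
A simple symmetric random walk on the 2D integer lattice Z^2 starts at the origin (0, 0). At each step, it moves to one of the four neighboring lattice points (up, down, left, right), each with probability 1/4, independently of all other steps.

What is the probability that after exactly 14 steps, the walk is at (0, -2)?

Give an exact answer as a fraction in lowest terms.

Answer: 9018009/268435456

Derivation:
Let h be the number of horizontal steps (so 14-h are vertical). To end at (0,-2) need (h+0)/2 right-steps and ((14-h)-2)/2 up-steps.
Sum over h with 0 ≤ h ≤ 12, h ≡ 0 (mod 2), 14-h ≡ 0 (mod 2):
h=0: C(14,0)·C(0,0)·C(14,6) = 1·1·3003 = 3003
h=2: C(14,2)·C(2,1)·C(12,5) = 91·2·792 = 144144
h=4: C(14,4)·C(4,2)·C(10,4) = 1001·6·210 = 1261260
h=6: C(14,6)·C(6,3)·C(8,3) = 3003·20·56 = 3363360
h=8: C(14,8)·C(8,4)·C(6,2) = 3003·70·15 = 3153150
h=10: C(14,10)·C(10,5)·C(4,1) = 1001·252·4 = 1009008
h=12: C(14,12)·C(12,6)·C(2,0) = 91·924·1 = 84084
Total favorable: 9018009
Total paths: 4^14 = 268435456
P = 9018009/268435456 = 9018009/268435456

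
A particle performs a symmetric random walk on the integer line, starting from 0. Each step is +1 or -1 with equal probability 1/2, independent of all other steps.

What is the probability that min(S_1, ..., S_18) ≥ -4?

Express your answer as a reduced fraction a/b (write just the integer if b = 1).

Answer: 24973/32768

Derivation:
Let f(t,s) = #length-t paths at position s with S_1..S_t all ≥ -4.
f(t,s) = f(t-1,s-1) + f(t-1,s+1) for s ≥ -4; f(t,s) = 0 for s < -4.
t=0: f(0,0)=1
t=1: f(1,-1)=1 f(1,1)=1
t=2: f(2,-2)=1 f(2,0)=2 f(2,2)=1
t=3: f(3,-3)=1 f(3,-1)=3 f(3,1)=3 f(3,3)=1
t=4: f(4,-4)=1 f(4,-2)=4 f(4,0)=6 f(4,2)=4 f(4,4)=1
t=5: f(5,-3)=5 f(5,-1)=10 f(5,1)=10 f(5,3)=5 f(5,5)=1
t=6: f(6,-4)=5 f(6,-2)=15 f(6,0)=20 f(6,2)=15 f(6,4)=6 f(6,6)=1
t=7: f(7,-3)=20 f(7,-1)=35 f(7,1)=35 f(7,3)=21 f(7,5)=7 f(7,7)=1
t=8: f(8,-4)=20 f(8,-2)=55 f(8,0)=70 f(8,2)=56 f(8,4)=28 f(8,6)=8 f(8,8)=1
t=9: f(9,-3)=75 f(9,-1)=125 f(9,1)=126 f(9,3)=84 f(9,5)=36 f(9,7)=9 f(9,9)=1
t=10: f(10,-4)=75 f(10,-2)=200 f(10,0)=251 f(10,2)=210 f(10,4)=120 f(10,6)=45 f(10,8)=10 f(10,10)=1
t=11: f(11,-3)=275 f(11,-1)=451 f(11,1)=461 f(11,3)=330 f(11,5)=165 f(11,7)=55 f(11,9)=11 f(11,11)=1
t=12: f(12,-4)=275 f(12,-2)=726 f(12,0)=912 f(12,2)=791 f(12,4)=495 f(12,6)=220 f(12,8)=66 f(12,10)=12 f(12,12)=1
t=13: f(13,-3)=1001 f(13,-1)=1638 f(13,1)=1703 f(13,3)=1286 f(13,5)=715 f(13,7)=286 f(13,9)=78 f(13,11)=13 f(13,13)=1
t=14: f(14,-4)=1001 f(14,-2)=2639 f(14,0)=3341 f(14,2)=2989 f(14,4)=2001 f(14,6)=1001 f(14,8)=364 f(14,10)=91 f(14,12)=14 f(14,14)=1
t=15: f(15,-3)=3640 f(15,-1)=5980 f(15,1)=6330 f(15,3)=4990 f(15,5)=3002 f(15,7)=1365 f(15,9)=455 f(15,11)=105 f(15,13)=15 f(15,15)=1
t=16: f(16,-4)=3640 f(16,-2)=9620 f(16,0)=12310 f(16,2)=11320 f(16,4)=7992 f(16,6)=4367 f(16,8)=1820 f(16,10)=560 f(16,12)=120 f(16,14)=16 f(16,16)=1
t=17: f(17,-3)=13260 f(17,-1)=21930 f(17,1)=23630 f(17,3)=19312 f(17,5)=12359 f(17,7)=6187 f(17,9)=2380 f(17,11)=680 f(17,13)=136 f(17,15)=17 f(17,17)=1
t=18: f(18,-4)=13260 f(18,-2)=35190 f(18,0)=45560 f(18,2)=42942 f(18,4)=31671 f(18,6)=18546 f(18,8)=8567 f(18,10)=3060 f(18,12)=816 f(18,14)=153 f(18,16)=18 f(18,18)=1
Σ_s f(18,s) = 199784
P = 199784/262144 = 24973/32768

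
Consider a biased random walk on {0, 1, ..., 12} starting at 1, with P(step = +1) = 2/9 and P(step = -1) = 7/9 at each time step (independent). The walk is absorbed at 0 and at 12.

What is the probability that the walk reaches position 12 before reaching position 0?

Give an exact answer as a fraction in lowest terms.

Biased walk: p = 2/9, q = 7/9, r = q/p = 7/2
Gambler's ruin: P(hit 12 before 0 | start at 1) = (1 - r^a)/(1 - r^N)
r^1 = 7/2; r^12 = 13841287201/4096
P = (1 - 7/2) / (1 - 13841287201/4096) = -5/2 / -13841283105/4096 = 2048/2768256621

Answer: 2048/2768256621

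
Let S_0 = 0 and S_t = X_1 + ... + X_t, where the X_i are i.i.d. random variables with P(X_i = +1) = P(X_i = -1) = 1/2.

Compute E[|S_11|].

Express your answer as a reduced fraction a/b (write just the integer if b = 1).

Answer: 693/256

Derivation:
S_11 takes values m ≡ 1 (mod 2) with |m| ≤ 11; P(S_11=m) = C(11,(11+m)/2)/2^11.
Total paths: 2^11 = 2048
Distribution: P(S=-11)=1/2048, P(S=-9)=11/2048, P(S=-7)=55/2048, P(S=-5)=165/2048, P(S=-3)=330/2048, P(S=-1)=462/2048, P(S=1)=462/2048, P(S=3)=330/2048, P(S=5)=165/2048, P(S=7)=55/2048, P(S=9)=11/2048, P(S=11)=1/2048
E[|S_11|] = Σ_m |m|·P(S_11=m) = 5544/2048 = 693/256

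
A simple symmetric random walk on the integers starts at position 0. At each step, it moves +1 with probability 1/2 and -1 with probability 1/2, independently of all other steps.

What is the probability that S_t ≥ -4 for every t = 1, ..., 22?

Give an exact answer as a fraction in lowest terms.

Let f(t,s) = #length-t paths at position s with S_1..S_t all ≥ -4.
f(t,s) = f(t-1,s-1) + f(t-1,s+1) for s ≥ -4; f(t,s) = 0 for s < -4.
t=0: f(0,0)=1
t=1: f(1,-1)=1 f(1,1)=1
t=2: f(2,-2)=1 f(2,0)=2 f(2,2)=1
t=3: f(3,-3)=1 f(3,-1)=3 f(3,1)=3 f(3,3)=1
t=4: f(4,-4)=1 f(4,-2)=4 f(4,0)=6 f(4,2)=4 f(4,4)=1
t=5: f(5,-3)=5 f(5,-1)=10 f(5,1)=10 f(5,3)=5 f(5,5)=1
t=6: f(6,-4)=5 f(6,-2)=15 f(6,0)=20 f(6,2)=15 f(6,4)=6 f(6,6)=1
t=7: f(7,-3)=20 f(7,-1)=35 f(7,1)=35 f(7,3)=21 f(7,5)=7 f(7,7)=1
t=8: f(8,-4)=20 f(8,-2)=55 f(8,0)=70 f(8,2)=56 f(8,4)=28 f(8,6)=8 f(8,8)=1
t=9: f(9,-3)=75 f(9,-1)=125 f(9,1)=126 f(9,3)=84 f(9,5)=36 f(9,7)=9 f(9,9)=1
t=10: f(10,-4)=75 f(10,-2)=200 f(10,0)=251 f(10,2)=210 f(10,4)=120 f(10,6)=45 f(10,8)=10 f(10,10)=1
t=11: f(11,-3)=275 f(11,-1)=451 f(11,1)=461 f(11,3)=330 f(11,5)=165 f(11,7)=55 f(11,9)=11 f(11,11)=1
t=12: f(12,-4)=275 f(12,-2)=726 f(12,0)=912 f(12,2)=791 f(12,4)=495 f(12,6)=220 f(12,8)=66 f(12,10)=12 f(12,12)=1
t=13: f(13,-3)=1001 f(13,-1)=1638 f(13,1)=1703 f(13,3)=1286 f(13,5)=715 f(13,7)=286 f(13,9)=78 f(13,11)=13 f(13,13)=1
t=14: f(14,-4)=1001 f(14,-2)=2639 f(14,0)=3341 f(14,2)=2989 f(14,4)=2001 f(14,6)=1001 f(14,8)=364 f(14,10)=91 f(14,12)=14 f(14,14)=1
t=15: f(15,-3)=3640 f(15,-1)=5980 f(15,1)=6330 f(15,3)=4990 f(15,5)=3002 f(15,7)=1365 f(15,9)=455 f(15,11)=105 f(15,13)=15 f(15,15)=1
t=16: f(16,-4)=3640 f(16,-2)=9620 f(16,0)=12310 f(16,2)=11320 f(16,4)=7992 f(16,6)=4367 f(16,8)=1820 f(16,10)=560 f(16,12)=120 f(16,14)=16 f(16,16)=1
t=17: f(17,-3)=13260 f(17,-1)=21930 f(17,1)=23630 f(17,3)=19312 f(17,5)=12359 f(17,7)=6187 f(17,9)=2380 f(17,11)=680 f(17,13)=136 f(17,15)=17 f(17,17)=1
t=18: f(18,-4)=13260 f(18,-2)=35190 f(18,0)=45560 f(18,2)=42942 f(18,4)=31671 f(18,6)=18546 f(18,8)=8567 f(18,10)=3060 f(18,12)=816 f(18,14)=153 f(18,16)=18 f(18,18)=1
t=19: f(19,-3)=48450 f(19,-1)=80750 f(19,1)=88502 f(19,3)=74613 f(19,5)=50217 f(19,7)=27113 f(19,9)=11627 f(19,11)=3876 f(19,13)=969 f(19,15)=171 f(19,17)=19 f(19,19)=1
t=20: f(20,-4)=48450 f(20,-2)=129200 f(20,0)=169252 f(20,2)=163115 f(20,4)=124830 f(20,6)=77330 f(20,8)=38740 f(20,10)=15503 f(20,12)=4845 f(20,14)=1140 f(20,16)=190 f(20,18)=20 f(20,20)=1
t=21: f(21,-3)=177650 f(21,-1)=298452 f(21,1)=332367 f(21,3)=287945 f(21,5)=202160 f(21,7)=116070 f(21,9)=54243 f(21,11)=20348 f(21,13)=5985 f(21,15)=1330 f(21,17)=210 f(21,19)=21 f(21,21)=1
t=22: f(22,-4)=177650 f(22,-2)=476102 f(22,0)=630819 f(22,2)=620312 f(22,4)=490105 f(22,6)=318230 f(22,8)=170313 f(22,10)=74591 f(22,12)=26333 f(22,14)=7315 f(22,16)=1540 f(22,18)=231 f(22,20)=22 f(22,22)=1
Σ_s f(22,s) = 2993564
P = 2993564/4194304 = 748391/1048576

Answer: 748391/1048576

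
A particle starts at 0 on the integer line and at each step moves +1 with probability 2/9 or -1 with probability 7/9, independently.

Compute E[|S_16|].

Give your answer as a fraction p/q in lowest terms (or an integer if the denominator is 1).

S_16 takes values m ≡ 0 (mod 2) with |m| ≤ 16; P(S_16=m) = C(16,(16+m)/2) · (2/9)^((16+m)/2) · (7/9)^((16-m)/2).
Distribution: P(S=-16)=33232930569601/1853020188851841, P(S=-14)=151921968318176/1853020188851841, P(S=-12)=108515691655840/617673396283947, P(S=-10)=434062766623360/1853020188851841, P(S=-8)=403058283293120/1853020188851841, P(S=-6)=92127607609856/617673396283947, P(S=-4)=144771954815488/1853020188851841, P(S=-2)=59090593802240/1853020188851841, P(S=0)=2110378350080/205891132094649, P(S=2)=4823721943040/1853020188851841, P(S=4)=964744388608/1853020188851841, P(S=6)=50116591616/617673396283947, P(S=8)=17898782720/1853020188851841, P(S=10)=1573519360/1853020188851841, P(S=12)=32112640/617673396283947, P(S=14)=3670016/1853020188851841, P(S=16)=65536/1853020188851841
E[|S_16|] = Σ_m |m|·P(S_16=m) = 5500142625209840/617673396283947

Answer: 5500142625209840/617673396283947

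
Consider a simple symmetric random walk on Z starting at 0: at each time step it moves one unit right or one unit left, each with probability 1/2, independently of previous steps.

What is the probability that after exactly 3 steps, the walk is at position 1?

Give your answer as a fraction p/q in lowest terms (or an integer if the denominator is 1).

Answer: 3/8

Derivation:
To reach position 1 after 3 steps: need 2 steps of +1 and 1 of -1.
Favorable paths: C(3,2) = 3
Total paths: 2^3 = 8
P = 3/8 = 3/8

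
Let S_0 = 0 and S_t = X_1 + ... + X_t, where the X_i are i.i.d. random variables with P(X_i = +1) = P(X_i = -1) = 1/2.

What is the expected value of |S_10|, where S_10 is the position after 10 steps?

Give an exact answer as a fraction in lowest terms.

Answer: 315/128

Derivation:
S_10 takes values m ≡ 0 (mod 2) with |m| ≤ 10; P(S_10=m) = C(10,(10+m)/2)/2^10.
Total paths: 2^10 = 1024
Distribution: P(S=-10)=1/1024, P(S=-8)=10/1024, P(S=-6)=45/1024, P(S=-4)=120/1024, P(S=-2)=210/1024, P(S=0)=252/1024, P(S=2)=210/1024, P(S=4)=120/1024, P(S=6)=45/1024, P(S=8)=10/1024, P(S=10)=1/1024
E[|S_10|] = Σ_m |m|·P(S_10=m) = 2520/1024 = 315/128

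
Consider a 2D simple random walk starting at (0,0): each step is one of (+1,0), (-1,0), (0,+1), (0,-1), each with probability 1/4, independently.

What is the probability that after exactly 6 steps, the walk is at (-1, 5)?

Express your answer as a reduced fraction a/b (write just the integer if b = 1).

Answer: 3/2048

Derivation:
Let h be the number of horizontal steps (so 6-h are vertical). To end at (-1,5) need (h-1)/2 right-steps and ((6-h)+5)/2 up-steps.
Sum over h with 1 ≤ h ≤ 1, h ≡ 1 (mod 2), 6-h ≡ 1 (mod 2):
h=1: C(6,1)·C(1,0)·C(5,5) = 6·1·1 = 6
Total favorable: 6
Total paths: 4^6 = 4096
P = 6/4096 = 3/2048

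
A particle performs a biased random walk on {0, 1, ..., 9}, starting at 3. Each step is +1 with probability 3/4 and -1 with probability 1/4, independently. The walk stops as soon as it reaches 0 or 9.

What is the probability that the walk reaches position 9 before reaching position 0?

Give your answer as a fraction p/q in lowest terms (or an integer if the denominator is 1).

Answer: 729/757

Derivation:
Biased walk: p = 3/4, q = 1/4, r = q/p = 1/3
Gambler's ruin: P(hit 9 before 0 | start at 3) = (1 - r^a)/(1 - r^N)
r^3 = 1/27; r^9 = 1/19683
P = (1 - 1/27) / (1 - 1/19683) = 26/27 / 19682/19683 = 729/757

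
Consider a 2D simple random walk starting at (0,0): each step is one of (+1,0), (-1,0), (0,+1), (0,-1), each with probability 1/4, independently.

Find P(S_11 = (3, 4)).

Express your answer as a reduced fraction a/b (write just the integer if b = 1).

Let h be the number of horizontal steps (so 11-h are vertical). To end at (3,4) need (h+3)/2 right-steps and ((11-h)+4)/2 up-steps.
Sum over h with 3 ≤ h ≤ 7, h ≡ 1 (mod 2), 11-h ≡ 0 (mod 2):
h=3: C(11,3)·C(3,3)·C(8,6) = 165·1·28 = 4620
h=5: C(11,5)·C(5,4)·C(6,5) = 462·5·6 = 13860
h=7: C(11,7)·C(7,5)·C(4,4) = 330·21·1 = 6930
Total favorable: 25410
Total paths: 4^11 = 4194304
P = 25410/4194304 = 12705/2097152

Answer: 12705/2097152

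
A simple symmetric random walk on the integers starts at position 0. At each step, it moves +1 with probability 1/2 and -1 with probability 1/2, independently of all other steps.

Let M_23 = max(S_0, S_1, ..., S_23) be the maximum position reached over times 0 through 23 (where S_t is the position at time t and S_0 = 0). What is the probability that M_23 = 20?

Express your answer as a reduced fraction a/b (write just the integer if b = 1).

Answer: 23/8388608

Derivation:
Let M_23 = max(S_0,...,S_23). Use the reflection principle: for j ≥ 1, #{paths with M_23 ≥ j} = #{S_23 ≥ j} + #{S_23 ≥ j+1}.
By reflection, #{M_23 ≥ 20} = #{S_23 ≥ 20} + #{S_23 ≥ 21} = 24 + 24 = 48.
#{M_23 ≥ 21} = #{S_23 ≥ 21} + #{S_23 ≥ 22} = 24 + 1 = 25.
#{M_23 = 20} = 48 - 25 = 23.
P(M_23 = 20) = 23/8388608 = 23/8388608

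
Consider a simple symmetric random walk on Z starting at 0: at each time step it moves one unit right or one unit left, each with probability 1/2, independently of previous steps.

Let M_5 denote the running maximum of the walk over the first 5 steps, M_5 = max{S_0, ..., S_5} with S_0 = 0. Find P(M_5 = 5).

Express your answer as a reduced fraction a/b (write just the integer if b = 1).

Let M_5 = max(S_0,...,S_5). Use the reflection principle: for j ≥ 1, #{paths with M_5 ≥ j} = #{S_5 ≥ j} + #{S_5 ≥ j+1}.
By reflection, #{M_5 ≥ 5} = #{S_5 ≥ 5} + #{S_5 ≥ 6} = 1 + 0 = 1.
#{M_5 ≥ 6} = #{S_5 ≥ 6} + #{S_5 ≥ 7} = 0 + 0 = 0.
#{M_5 = 5} = 1 - 0 = 1.
P(M_5 = 5) = 1/32 = 1/32

Answer: 1/32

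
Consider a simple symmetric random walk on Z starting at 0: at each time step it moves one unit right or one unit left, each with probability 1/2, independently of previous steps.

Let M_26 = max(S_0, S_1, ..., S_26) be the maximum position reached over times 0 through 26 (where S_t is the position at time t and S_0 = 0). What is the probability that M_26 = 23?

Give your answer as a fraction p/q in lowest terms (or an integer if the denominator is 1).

Answer: 13/33554432

Derivation:
Let M_26 = max(S_0,...,S_26). Use the reflection principle: for j ≥ 1, #{paths with M_26 ≥ j} = #{S_26 ≥ j} + #{S_26 ≥ j+1}.
By reflection, #{M_26 ≥ 23} = #{S_26 ≥ 23} + #{S_26 ≥ 24} = 27 + 27 = 54.
#{M_26 ≥ 24} = #{S_26 ≥ 24} + #{S_26 ≥ 25} = 27 + 1 = 28.
#{M_26 = 23} = 54 - 28 = 26.
P(M_26 = 23) = 26/67108864 = 13/33554432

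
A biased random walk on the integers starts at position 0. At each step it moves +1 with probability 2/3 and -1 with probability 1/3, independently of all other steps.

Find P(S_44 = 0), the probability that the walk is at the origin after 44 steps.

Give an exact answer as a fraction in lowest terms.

To be at 0 after 44 steps: need exactly 22 steps of +1 and 22 of -1.
Number of such sequences: C(44,22) = 2104098963720
Each has probability (2/3)^22 · (1/3)^22 = 4194304/984770902183611232881
P = 2104098963720 · 4194304/984770902183611232881 = 2941743566642216960/328256967394537077627

Answer: 2941743566642216960/328256967394537077627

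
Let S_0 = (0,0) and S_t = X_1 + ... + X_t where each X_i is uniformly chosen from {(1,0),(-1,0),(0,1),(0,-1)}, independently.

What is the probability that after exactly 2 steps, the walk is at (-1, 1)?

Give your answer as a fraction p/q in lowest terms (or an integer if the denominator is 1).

Answer: 1/8

Derivation:
Let h be the number of horizontal steps (so 2-h are vertical). To end at (-1,1) need (h-1)/2 right-steps and ((2-h)+1)/2 up-steps.
Sum over h with 1 ≤ h ≤ 1, h ≡ 1 (mod 2), 2-h ≡ 1 (mod 2):
h=1: C(2,1)·C(1,0)·C(1,1) = 2·1·1 = 2
Total favorable: 2
Total paths: 4^2 = 16
P = 2/16 = 1/8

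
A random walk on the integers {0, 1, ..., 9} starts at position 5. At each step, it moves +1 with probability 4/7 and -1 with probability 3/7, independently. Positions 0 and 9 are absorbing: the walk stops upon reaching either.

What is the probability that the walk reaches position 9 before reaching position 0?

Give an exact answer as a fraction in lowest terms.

Biased walk: p = 4/7, q = 3/7, r = q/p = 3/4
Gambler's ruin: P(hit 9 before 0 | start at 5) = (1 - r^a)/(1 - r^N)
r^5 = 243/1024; r^9 = 19683/262144
P = (1 - 243/1024) / (1 - 19683/262144) = 781/1024 / 242461/262144 = 199936/242461

Answer: 199936/242461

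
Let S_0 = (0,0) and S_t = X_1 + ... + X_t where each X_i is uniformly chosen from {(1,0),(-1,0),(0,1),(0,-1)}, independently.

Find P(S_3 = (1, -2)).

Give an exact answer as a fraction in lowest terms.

Let h be the number of horizontal steps (so 3-h are vertical). To end at (1,-2) need (h+1)/2 right-steps and ((3-h)-2)/2 up-steps.
Sum over h with 1 ≤ h ≤ 1, h ≡ 1 (mod 2), 3-h ≡ 0 (mod 2):
h=1: C(3,1)·C(1,1)·C(2,0) = 3·1·1 = 3
Total favorable: 3
Total paths: 4^3 = 64
P = 3/64 = 3/64

Answer: 3/64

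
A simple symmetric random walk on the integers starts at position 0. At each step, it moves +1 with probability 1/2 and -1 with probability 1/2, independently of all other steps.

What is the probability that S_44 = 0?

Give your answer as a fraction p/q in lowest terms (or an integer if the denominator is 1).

Answer: 263012370465/2199023255552

Derivation:
To return to 0 after 44 steps: need exactly 22 steps of +1 and 22 of -1.
Favorable paths: C(44,22) = 2104098963720
Total paths: 2^44 = 17592186044416
P = 2104098963720/17592186044416 = 263012370465/2199023255552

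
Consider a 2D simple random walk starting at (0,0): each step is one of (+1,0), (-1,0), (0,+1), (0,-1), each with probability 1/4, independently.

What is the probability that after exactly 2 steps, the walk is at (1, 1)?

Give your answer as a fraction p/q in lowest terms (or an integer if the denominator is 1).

Let h be the number of horizontal steps (so 2-h are vertical). To end at (1,1) need (h+1)/2 right-steps and ((2-h)+1)/2 up-steps.
Sum over h with 1 ≤ h ≤ 1, h ≡ 1 (mod 2), 2-h ≡ 1 (mod 2):
h=1: C(2,1)·C(1,1)·C(1,1) = 2·1·1 = 2
Total favorable: 2
Total paths: 4^2 = 16
P = 2/16 = 1/8

Answer: 1/8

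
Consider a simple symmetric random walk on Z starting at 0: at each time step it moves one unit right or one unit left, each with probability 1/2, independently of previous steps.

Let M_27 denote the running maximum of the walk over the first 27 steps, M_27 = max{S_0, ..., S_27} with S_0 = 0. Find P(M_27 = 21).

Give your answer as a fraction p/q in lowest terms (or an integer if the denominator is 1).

Let M_27 = max(S_0,...,S_27). Use the reflection principle: for j ≥ 1, #{paths with M_27 ≥ j} = #{S_27 ≥ j} + #{S_27 ≥ j+1}.
By reflection, #{M_27 ≥ 21} = #{S_27 ≥ 21} + #{S_27 ≥ 22} = 3304 + 379 = 3683.
#{M_27 ≥ 22} = #{S_27 ≥ 22} + #{S_27 ≥ 23} = 379 + 379 = 758.
#{M_27 = 21} = 3683 - 758 = 2925.
P(M_27 = 21) = 2925/134217728 = 2925/134217728

Answer: 2925/134217728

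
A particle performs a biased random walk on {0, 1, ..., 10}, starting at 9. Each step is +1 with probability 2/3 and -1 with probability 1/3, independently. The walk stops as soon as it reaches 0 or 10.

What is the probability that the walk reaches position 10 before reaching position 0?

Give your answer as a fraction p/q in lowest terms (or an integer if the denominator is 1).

Biased walk: p = 2/3, q = 1/3, r = q/p = 1/2
Gambler's ruin: P(hit 10 before 0 | start at 9) = (1 - r^a)/(1 - r^N)
r^9 = 1/512; r^10 = 1/1024
P = (1 - 1/512) / (1 - 1/1024) = 511/512 / 1023/1024 = 1022/1023

Answer: 1022/1023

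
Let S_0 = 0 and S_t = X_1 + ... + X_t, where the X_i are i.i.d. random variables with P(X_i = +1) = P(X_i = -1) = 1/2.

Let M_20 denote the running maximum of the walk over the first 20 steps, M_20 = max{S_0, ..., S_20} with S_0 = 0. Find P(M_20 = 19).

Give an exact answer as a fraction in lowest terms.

Answer: 1/1048576

Derivation:
Let M_20 = max(S_0,...,S_20). Use the reflection principle: for j ≥ 1, #{paths with M_20 ≥ j} = #{S_20 ≥ j} + #{S_20 ≥ j+1}.
By reflection, #{M_20 ≥ 19} = #{S_20 ≥ 19} + #{S_20 ≥ 20} = 1 + 1 = 2.
#{M_20 ≥ 20} = #{S_20 ≥ 20} + #{S_20 ≥ 21} = 1 + 0 = 1.
#{M_20 = 19} = 2 - 1 = 1.
P(M_20 = 19) = 1/1048576 = 1/1048576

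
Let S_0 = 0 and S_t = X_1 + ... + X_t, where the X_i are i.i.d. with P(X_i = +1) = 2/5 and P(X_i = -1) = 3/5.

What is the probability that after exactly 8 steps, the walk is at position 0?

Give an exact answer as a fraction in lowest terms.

Answer: 18144/78125

Derivation:
To be at 0 after 8 steps: need exactly 4 steps of +1 and 4 of -1.
Number of such sequences: C(8,4) = 70
Each has probability (2/5)^4 · (3/5)^4 = 1296/390625
P = 70 · 1296/390625 = 18144/78125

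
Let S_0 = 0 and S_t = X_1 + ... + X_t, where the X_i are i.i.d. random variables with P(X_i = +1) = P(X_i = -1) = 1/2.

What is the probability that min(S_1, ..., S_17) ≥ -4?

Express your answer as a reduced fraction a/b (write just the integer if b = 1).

Let f(t,s) = #length-t paths at position s with S_1..S_t all ≥ -4.
f(t,s) = f(t-1,s-1) + f(t-1,s+1) for s ≥ -4; f(t,s) = 0 for s < -4.
t=0: f(0,0)=1
t=1: f(1,-1)=1 f(1,1)=1
t=2: f(2,-2)=1 f(2,0)=2 f(2,2)=1
t=3: f(3,-3)=1 f(3,-1)=3 f(3,1)=3 f(3,3)=1
t=4: f(4,-4)=1 f(4,-2)=4 f(4,0)=6 f(4,2)=4 f(4,4)=1
t=5: f(5,-3)=5 f(5,-1)=10 f(5,1)=10 f(5,3)=5 f(5,5)=1
t=6: f(6,-4)=5 f(6,-2)=15 f(6,0)=20 f(6,2)=15 f(6,4)=6 f(6,6)=1
t=7: f(7,-3)=20 f(7,-1)=35 f(7,1)=35 f(7,3)=21 f(7,5)=7 f(7,7)=1
t=8: f(8,-4)=20 f(8,-2)=55 f(8,0)=70 f(8,2)=56 f(8,4)=28 f(8,6)=8 f(8,8)=1
t=9: f(9,-3)=75 f(9,-1)=125 f(9,1)=126 f(9,3)=84 f(9,5)=36 f(9,7)=9 f(9,9)=1
t=10: f(10,-4)=75 f(10,-2)=200 f(10,0)=251 f(10,2)=210 f(10,4)=120 f(10,6)=45 f(10,8)=10 f(10,10)=1
t=11: f(11,-3)=275 f(11,-1)=451 f(11,1)=461 f(11,3)=330 f(11,5)=165 f(11,7)=55 f(11,9)=11 f(11,11)=1
t=12: f(12,-4)=275 f(12,-2)=726 f(12,0)=912 f(12,2)=791 f(12,4)=495 f(12,6)=220 f(12,8)=66 f(12,10)=12 f(12,12)=1
t=13: f(13,-3)=1001 f(13,-1)=1638 f(13,1)=1703 f(13,3)=1286 f(13,5)=715 f(13,7)=286 f(13,9)=78 f(13,11)=13 f(13,13)=1
t=14: f(14,-4)=1001 f(14,-2)=2639 f(14,0)=3341 f(14,2)=2989 f(14,4)=2001 f(14,6)=1001 f(14,8)=364 f(14,10)=91 f(14,12)=14 f(14,14)=1
t=15: f(15,-3)=3640 f(15,-1)=5980 f(15,1)=6330 f(15,3)=4990 f(15,5)=3002 f(15,7)=1365 f(15,9)=455 f(15,11)=105 f(15,13)=15 f(15,15)=1
t=16: f(16,-4)=3640 f(16,-2)=9620 f(16,0)=12310 f(16,2)=11320 f(16,4)=7992 f(16,6)=4367 f(16,8)=1820 f(16,10)=560 f(16,12)=120 f(16,14)=16 f(16,16)=1
t=17: f(17,-3)=13260 f(17,-1)=21930 f(17,1)=23630 f(17,3)=19312 f(17,5)=12359 f(17,7)=6187 f(17,9)=2380 f(17,11)=680 f(17,13)=136 f(17,15)=17 f(17,17)=1
Σ_s f(17,s) = 99892
P = 99892/131072 = 24973/32768

Answer: 24973/32768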